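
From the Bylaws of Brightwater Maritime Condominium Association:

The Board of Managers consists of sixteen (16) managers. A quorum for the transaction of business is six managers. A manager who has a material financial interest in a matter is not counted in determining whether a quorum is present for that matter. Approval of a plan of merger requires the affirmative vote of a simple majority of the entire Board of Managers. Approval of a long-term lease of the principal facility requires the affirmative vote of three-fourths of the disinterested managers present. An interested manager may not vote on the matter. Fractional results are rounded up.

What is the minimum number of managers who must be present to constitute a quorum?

The quorum is fixed at 6.

6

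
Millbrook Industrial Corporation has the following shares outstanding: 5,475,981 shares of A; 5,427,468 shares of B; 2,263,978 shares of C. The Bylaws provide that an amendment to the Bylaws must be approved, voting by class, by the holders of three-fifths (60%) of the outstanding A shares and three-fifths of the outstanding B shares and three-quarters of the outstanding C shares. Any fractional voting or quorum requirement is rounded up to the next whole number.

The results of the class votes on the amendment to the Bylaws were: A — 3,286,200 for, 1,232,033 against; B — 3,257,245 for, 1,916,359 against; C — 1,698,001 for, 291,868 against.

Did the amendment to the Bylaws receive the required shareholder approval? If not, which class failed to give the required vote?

Approved — every class gave the required vote.

A: 3/5 of 5475981 = 3285588.60, rounded up to 3285589; 3,285,589 required, 3,286,200 in favor — approved.
B: 3/5 of 5427468 = 3256480.80, rounded up to 3256481; 3,256,481 required, 3,257,245 in favor — approved.
C: 3/4 of 2263978 = 1697983.50, rounded up to 1697984; 1,697,984 required, 1,698,001 in favor — approved.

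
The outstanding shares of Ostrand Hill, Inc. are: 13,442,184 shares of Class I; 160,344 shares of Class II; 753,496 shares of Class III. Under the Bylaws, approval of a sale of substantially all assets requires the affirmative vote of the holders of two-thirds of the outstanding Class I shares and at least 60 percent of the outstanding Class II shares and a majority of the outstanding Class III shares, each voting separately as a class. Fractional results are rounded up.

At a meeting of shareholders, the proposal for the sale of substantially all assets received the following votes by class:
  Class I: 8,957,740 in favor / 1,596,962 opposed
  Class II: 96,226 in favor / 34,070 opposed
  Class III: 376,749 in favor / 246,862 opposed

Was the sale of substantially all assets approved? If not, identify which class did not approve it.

Class I: 2/3 of 13442184 = 8961456; 8,961,456 required, 8,957,740 in favor — not approved.
Class II: 3/5 of 160344 = 96206.40, rounded up to 96207; 96,207 required, 96,226 in favor — approved.
Class III: a majority of 753496 is 376749; 376,749 required, 376,749 in favor — approved.

Not approved — the Class I shares did not give the required vote.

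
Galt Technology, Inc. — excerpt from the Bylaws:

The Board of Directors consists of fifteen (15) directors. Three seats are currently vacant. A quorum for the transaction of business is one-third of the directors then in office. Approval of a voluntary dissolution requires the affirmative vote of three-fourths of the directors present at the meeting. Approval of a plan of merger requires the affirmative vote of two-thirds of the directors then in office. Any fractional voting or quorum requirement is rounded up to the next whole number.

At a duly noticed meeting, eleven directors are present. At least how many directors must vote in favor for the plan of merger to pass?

8

The plan of merger requires two-thirds of the directors then in office (12).
2/3 of 12 = 8.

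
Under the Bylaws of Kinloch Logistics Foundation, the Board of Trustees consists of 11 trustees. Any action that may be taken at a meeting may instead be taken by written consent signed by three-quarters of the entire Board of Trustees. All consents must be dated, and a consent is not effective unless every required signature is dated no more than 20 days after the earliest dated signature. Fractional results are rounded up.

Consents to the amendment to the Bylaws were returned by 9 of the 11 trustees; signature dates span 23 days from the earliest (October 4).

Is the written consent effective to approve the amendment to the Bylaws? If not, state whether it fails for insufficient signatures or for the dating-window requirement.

Not effective — dating-window requirement not satisfied.

Signatures required: three-quarters of 11 — 3/4 of 11 = 8.25, rounded up to 9, so 9 needed; 9 signed. Sufficient.
Dating window: the latest signature is 23 days after the earliest; the limit is 20 days. Outside the window.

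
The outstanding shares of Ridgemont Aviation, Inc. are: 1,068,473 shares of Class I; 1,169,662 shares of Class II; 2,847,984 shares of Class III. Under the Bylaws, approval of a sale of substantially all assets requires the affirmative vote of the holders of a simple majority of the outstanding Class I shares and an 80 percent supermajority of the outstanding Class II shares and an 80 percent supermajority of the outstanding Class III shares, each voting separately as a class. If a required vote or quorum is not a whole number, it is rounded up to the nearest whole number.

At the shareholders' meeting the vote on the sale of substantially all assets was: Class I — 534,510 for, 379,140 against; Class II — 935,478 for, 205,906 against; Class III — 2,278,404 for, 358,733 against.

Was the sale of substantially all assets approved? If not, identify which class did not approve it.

Class I: a majority of 1068473 is 534237; 534,237 required, 534,510 in favor — approved.
Class II: 4/5 of 1169662 = 935729.60, rounded up to 935730; 935,730 required, 935,478 in favor — not approved.
Class III: 4/5 of 2847984 = 2278387.20, rounded up to 2278388; 2,278,388 required, 2,278,404 in favor — approved.

Not approved — the Class II shares did not give the required vote.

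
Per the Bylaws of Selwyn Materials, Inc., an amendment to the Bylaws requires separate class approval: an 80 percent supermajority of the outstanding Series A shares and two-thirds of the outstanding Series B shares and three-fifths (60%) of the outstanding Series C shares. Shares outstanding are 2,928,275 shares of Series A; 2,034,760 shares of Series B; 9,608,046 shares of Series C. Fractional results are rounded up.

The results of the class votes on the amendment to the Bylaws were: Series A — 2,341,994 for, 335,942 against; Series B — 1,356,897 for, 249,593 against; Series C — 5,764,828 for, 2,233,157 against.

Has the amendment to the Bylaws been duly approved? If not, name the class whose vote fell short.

Series A: 4/5 of 2928275 = 2342620; 2,342,620 required, 2,341,994 in favor — not approved.
Series B: 2/3 of 2034760 = 1356506.67, rounded up to 1356507; 1,356,507 required, 1,356,897 in favor — approved.
Series C: 3/5 of 9608046 = 5764827.60, rounded up to 5764828; 5,764,828 required, 5,764,828 in favor — approved.

Not approved — the Series A shares did not give the required vote.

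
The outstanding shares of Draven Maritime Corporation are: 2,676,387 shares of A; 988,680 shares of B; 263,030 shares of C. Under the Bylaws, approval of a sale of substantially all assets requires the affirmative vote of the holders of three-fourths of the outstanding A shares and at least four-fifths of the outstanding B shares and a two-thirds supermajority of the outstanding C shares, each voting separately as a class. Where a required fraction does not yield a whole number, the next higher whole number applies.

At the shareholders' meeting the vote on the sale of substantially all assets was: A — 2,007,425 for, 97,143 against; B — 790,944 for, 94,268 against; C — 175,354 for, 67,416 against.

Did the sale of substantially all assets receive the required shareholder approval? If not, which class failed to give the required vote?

A: 3/4 of 2676387 = 2007290.25, rounded up to 2007291; 2,007,291 required, 2,007,425 in favor — approved.
B: 4/5 of 988680 = 790944; 790,944 required, 790,944 in favor — approved.
C: 2/3 of 263030 = 175353.33, rounded up to 175354; 175,354 required, 175,354 in favor — approved.

Approved — every class gave the required vote.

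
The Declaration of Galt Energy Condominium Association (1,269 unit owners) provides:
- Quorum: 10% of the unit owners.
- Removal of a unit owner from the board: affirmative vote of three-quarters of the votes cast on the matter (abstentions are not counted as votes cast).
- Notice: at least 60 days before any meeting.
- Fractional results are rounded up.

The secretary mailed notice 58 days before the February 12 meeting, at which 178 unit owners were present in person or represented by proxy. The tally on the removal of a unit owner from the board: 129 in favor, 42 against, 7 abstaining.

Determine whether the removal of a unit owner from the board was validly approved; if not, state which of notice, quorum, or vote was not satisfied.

Invalid — notice requirement not satisfied.

Notice: 58 days given; 60 required. Not satisfied.
Quorum: 10% of 1,269 = 126.90, rounded up to 127; 178 present. Satisfied.
Vote: requires three-fourths of the votes cast (178 − 7 abstaining = 171); 3/4 of 171 = 128.25, rounded up to 129, so 129 needed; 129 in favor. Satisfied.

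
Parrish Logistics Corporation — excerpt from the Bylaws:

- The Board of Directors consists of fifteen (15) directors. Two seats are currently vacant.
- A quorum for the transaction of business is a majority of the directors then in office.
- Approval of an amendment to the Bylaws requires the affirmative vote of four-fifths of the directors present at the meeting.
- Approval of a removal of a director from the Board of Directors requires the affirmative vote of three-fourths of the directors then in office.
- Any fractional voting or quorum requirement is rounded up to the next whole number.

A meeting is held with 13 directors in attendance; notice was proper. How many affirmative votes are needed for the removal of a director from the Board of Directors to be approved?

10

The removal of a director from the Board of Directors requires three-fourths of the directors then in office (13).
3/4 of 13 = 9.75, rounded up to 10.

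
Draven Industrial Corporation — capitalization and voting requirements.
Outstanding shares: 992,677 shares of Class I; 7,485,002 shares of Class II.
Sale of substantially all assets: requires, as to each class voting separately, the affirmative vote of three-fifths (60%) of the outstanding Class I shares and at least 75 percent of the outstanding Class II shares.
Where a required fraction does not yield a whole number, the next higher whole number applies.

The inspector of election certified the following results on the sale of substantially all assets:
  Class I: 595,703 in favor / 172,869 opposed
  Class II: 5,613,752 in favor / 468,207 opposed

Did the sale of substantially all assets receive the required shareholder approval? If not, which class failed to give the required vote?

Class I: 3/5 of 992677 = 595606.20, rounded up to 595607; 595,607 required, 595,703 in favor — approved.
Class II: 3/4 of 7485002 = 5613751.50, rounded up to 5613752; 5,613,752 required, 5,613,752 in favor — approved.

Approved — every class gave the required vote.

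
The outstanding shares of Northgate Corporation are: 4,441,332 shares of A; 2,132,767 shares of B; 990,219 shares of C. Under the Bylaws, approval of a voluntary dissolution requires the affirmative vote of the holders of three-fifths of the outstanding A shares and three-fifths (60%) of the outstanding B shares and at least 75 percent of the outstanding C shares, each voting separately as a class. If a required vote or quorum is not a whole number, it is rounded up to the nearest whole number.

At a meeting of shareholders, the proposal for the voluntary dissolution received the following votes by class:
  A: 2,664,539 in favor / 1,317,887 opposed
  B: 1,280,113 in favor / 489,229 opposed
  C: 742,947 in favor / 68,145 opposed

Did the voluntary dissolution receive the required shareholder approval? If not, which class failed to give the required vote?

Not approved — the A shares did not give the required vote.

A: 3/5 of 4441332 = 2664799.20, rounded up to 2664800; 2,664,800 required, 2,664,539 in favor — not approved.
B: 3/5 of 2132767 = 1279660.20, rounded up to 1279661; 1,279,661 required, 1,280,113 in favor — approved.
C: 3/4 of 990219 = 742664.25, rounded up to 742665; 742,665 required, 742,947 in favor — approved.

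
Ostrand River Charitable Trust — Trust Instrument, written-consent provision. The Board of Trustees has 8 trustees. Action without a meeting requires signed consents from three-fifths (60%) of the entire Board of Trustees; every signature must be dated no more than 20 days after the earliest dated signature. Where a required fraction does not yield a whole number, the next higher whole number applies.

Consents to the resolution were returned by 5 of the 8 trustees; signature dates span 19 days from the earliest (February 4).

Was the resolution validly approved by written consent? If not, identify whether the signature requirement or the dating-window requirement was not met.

Signatures required: three-fifths (60%) of 8 — 3/5 of 8 = 4.80, rounded up to 5, so 5 needed; 5 signed. Sufficient.
Dating window: the latest signature is 19 days after the earliest; the limit is 20 days. Within the window.

Effective — both the signature and dating-window requirements are satisfied.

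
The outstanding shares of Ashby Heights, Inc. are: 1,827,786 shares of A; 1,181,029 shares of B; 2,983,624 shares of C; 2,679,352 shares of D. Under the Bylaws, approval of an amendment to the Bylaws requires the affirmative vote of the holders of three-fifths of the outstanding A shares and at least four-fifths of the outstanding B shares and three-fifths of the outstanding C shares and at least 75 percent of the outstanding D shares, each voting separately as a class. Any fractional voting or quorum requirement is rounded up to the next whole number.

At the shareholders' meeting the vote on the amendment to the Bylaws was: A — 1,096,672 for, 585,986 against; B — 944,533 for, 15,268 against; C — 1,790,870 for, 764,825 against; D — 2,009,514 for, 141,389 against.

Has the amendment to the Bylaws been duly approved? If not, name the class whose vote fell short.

Not approved — the B shares did not give the required vote.

A: 3/5 of 1827786 = 1096671.60, rounded up to 1096672; 1,096,672 required, 1,096,672 in favor — approved.
B: 4/5 of 1181029 = 944823.20, rounded up to 944824; 944,824 required, 944,533 in favor — not approved.
C: 3/5 of 2983624 = 1790174.40, rounded up to 1790175; 1,790,175 required, 1,790,870 in favor — approved.
D: 3/4 of 2679352 = 2009514; 2,009,514 required, 2,009,514 in favor — approved.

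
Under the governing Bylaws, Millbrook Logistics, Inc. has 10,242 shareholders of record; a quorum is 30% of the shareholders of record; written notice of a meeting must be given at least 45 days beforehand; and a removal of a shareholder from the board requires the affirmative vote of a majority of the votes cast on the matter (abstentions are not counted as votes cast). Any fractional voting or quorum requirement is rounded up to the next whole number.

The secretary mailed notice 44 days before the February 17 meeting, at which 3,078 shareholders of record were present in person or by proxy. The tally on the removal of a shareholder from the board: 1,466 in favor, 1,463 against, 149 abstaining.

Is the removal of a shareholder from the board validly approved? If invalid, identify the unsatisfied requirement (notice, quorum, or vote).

Notice: 44 days given; 45 required. Not satisfied.
Quorum: 30% of 10,242 = 3,072.60, rounded up to 3,073; 3,078 present. Satisfied.
Vote: requires a majority of the votes cast (3,078 − 149 abstaining = 2,929); a majority of 2929 is 1465, so 1,465 needed; 1,466 in favor. Satisfied.

Invalid — notice requirement not satisfied.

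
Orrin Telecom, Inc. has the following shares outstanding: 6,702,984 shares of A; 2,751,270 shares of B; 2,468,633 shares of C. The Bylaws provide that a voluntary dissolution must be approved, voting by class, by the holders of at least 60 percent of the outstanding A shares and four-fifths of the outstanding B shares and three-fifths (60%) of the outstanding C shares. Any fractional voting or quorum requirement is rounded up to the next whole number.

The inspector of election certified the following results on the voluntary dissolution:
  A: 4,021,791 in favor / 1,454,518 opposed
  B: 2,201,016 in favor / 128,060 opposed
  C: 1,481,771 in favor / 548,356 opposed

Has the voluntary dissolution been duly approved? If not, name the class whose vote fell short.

Approved — every class gave the required vote.

A: 3/5 of 6702984 = 4021790.40, rounded up to 4021791; 4,021,791 required, 4,021,791 in favor — approved.
B: 4/5 of 2751270 = 2201016; 2,201,016 required, 2,201,016 in favor — approved.
C: 3/5 of 2468633 = 1481179.80, rounded up to 1481180; 1,481,180 required, 1,481,771 in favor — approved.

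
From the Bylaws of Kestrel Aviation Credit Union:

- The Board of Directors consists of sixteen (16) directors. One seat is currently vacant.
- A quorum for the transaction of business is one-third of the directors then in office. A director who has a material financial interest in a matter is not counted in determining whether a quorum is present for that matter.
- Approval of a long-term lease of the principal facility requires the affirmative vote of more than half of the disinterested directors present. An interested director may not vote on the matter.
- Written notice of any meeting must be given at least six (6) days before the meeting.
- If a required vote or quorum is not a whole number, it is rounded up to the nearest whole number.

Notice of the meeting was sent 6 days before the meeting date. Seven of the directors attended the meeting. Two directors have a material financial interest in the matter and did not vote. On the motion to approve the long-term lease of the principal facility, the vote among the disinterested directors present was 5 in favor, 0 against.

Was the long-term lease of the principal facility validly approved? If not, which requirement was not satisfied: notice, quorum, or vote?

Notice: 6 days given; 6 required (6 ≥ 6). Satisfied.
Quorum: 7 present, but the 2 interested directors do not count, leaving 5. Quorum is 5. Satisfied.
Vote: the long-term lease of the principal facility requires a majority of the disinterested directors present (7 − 2 = 5). A majority of 5 is 3, so 3 affirmative votes are needed; 5 voted in favor. Satisfied.

Valid — all requirements satisfied.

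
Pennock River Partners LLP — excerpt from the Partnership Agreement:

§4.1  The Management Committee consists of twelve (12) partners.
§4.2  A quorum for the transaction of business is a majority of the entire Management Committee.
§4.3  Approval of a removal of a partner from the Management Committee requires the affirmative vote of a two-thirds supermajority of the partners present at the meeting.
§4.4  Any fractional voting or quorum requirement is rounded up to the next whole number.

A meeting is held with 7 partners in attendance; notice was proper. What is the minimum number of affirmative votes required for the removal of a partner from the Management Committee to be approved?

The removal of a partner from the Management Committee requires two-thirds of the partners present (7).
2/3 of 7 = 4.67, rounded up to 5.

5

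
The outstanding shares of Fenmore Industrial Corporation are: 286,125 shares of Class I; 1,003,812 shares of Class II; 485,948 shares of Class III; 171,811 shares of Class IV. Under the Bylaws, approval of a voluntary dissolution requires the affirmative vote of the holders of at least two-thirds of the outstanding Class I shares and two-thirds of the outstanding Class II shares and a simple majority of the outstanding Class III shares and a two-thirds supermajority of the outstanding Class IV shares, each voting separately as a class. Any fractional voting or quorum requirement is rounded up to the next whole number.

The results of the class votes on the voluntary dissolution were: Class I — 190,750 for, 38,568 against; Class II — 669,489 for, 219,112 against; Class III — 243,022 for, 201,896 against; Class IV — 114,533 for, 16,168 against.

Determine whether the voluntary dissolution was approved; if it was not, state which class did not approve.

Not approved — the Class IV shares did not give the required vote.

Class I: 2/3 of 286125 = 190750; 190,750 required, 190,750 in favor — approved.
Class II: 2/3 of 1003812 = 669208; 669,208 required, 669,489 in favor — approved.
Class III: a majority of 485948 is 242975; 242,975 required, 243,022 in favor — approved.
Class IV: 2/3 of 171811 = 114540.67, rounded up to 114541; 114,541 required, 114,533 in favor — not approved.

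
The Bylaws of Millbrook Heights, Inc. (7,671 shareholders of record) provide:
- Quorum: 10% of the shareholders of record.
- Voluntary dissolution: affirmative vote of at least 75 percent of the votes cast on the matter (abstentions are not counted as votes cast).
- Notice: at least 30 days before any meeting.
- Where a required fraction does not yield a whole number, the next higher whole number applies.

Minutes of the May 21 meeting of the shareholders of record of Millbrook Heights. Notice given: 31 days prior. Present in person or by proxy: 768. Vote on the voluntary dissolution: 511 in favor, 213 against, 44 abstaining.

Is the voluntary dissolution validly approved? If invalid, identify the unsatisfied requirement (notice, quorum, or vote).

Notice: 31 days given; 30 required. Satisfied.
Quorum: 10% of 7,671 = 767.10, rounded up to 768; 768 present. Satisfied.
Vote: requires three-fourths of the votes cast (768 − 44 abstaining = 724); 3/4 of 724 = 543, so 543 needed; 511 in favor. Not satisfied.

Invalid — vote requirement not satisfied.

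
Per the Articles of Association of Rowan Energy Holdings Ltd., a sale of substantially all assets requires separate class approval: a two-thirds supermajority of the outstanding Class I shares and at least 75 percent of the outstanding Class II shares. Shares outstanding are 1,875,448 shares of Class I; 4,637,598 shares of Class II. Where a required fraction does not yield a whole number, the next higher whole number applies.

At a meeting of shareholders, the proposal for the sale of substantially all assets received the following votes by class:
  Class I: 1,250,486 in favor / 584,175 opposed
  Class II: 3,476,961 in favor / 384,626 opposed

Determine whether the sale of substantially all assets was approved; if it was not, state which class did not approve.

Not approved — the Class II shares did not give the required vote.

Class I: 2/3 of 1875448 = 1250298.67, rounded up to 1250299; 1,250,299 required, 1,250,486 in favor — approved.
Class II: 3/4 of 4637598 = 3478198.50, rounded up to 3478199; 3,478,199 required, 3,476,961 in favor — not approved.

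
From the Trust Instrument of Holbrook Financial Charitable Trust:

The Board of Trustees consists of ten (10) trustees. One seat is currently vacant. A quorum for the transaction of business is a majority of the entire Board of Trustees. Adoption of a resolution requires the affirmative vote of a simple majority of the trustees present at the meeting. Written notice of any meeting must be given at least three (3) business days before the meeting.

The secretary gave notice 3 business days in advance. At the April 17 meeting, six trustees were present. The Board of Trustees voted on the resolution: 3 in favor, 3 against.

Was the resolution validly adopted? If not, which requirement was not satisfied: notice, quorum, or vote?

Invalid — vote requirement not satisfied.

Notice: 3 business days given; 3 required (3 ≥ 3). Satisfied.
Quorum: 6 present; quorum is 6. Satisfied.
Vote: the resolution requires a majority of the trustees present (6). A majority of 6 is 4, so 4 affirmative votes are needed; 3 voted in favor. Not satisfied.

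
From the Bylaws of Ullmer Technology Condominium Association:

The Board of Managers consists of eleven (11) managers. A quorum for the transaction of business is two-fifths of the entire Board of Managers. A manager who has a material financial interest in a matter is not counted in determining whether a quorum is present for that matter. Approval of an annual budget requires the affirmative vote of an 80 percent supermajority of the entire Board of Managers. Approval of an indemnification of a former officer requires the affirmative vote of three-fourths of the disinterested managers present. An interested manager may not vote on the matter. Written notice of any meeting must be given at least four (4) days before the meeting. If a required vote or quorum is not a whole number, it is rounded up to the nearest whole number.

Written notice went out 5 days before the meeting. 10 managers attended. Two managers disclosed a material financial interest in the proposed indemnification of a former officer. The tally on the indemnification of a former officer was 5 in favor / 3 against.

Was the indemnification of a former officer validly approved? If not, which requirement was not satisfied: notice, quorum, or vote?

Notice: 5 days given; 4 required (5 ≥ 4). Satisfied.
Quorum: 10 present, but the 2 interested managers do not count, leaving 8. Quorum is 5. Satisfied.
Vote: the indemnification of a former officer requires three-fourths of the disinterested managers present (10 − 2 = 8). 3/4 of 8 = 6, so 6 affirmative votes are needed; 5 voted in favor. Not satisfied.

Invalid — vote requirement not satisfied.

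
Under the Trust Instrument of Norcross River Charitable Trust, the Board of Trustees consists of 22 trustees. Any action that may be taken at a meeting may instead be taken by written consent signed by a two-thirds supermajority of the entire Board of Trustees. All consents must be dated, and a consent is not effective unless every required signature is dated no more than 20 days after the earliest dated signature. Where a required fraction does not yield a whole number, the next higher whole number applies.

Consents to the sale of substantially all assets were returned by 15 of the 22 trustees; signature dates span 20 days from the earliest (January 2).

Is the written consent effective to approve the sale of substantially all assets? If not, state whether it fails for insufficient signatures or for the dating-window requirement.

Effective — both the signature and dating-window requirements are satisfied.

Signatures required: a two-thirds supermajority of 22 — 2/3 of 22 = 14.67, rounded up to 15, so 15 needed; 15 signed. Sufficient.
Dating window: the latest signature is 20 days after the earliest; the limit is 20 days. Within the window.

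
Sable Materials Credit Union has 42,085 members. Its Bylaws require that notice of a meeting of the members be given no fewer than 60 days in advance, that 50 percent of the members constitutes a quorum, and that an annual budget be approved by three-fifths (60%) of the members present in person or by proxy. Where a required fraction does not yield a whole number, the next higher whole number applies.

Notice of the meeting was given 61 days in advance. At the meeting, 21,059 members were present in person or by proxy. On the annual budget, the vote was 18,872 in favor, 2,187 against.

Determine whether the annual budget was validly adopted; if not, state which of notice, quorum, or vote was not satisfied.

Notice: 61 days given; 60 required. Satisfied.
Quorum: 50% of 42,085 = 21,042.50, rounded up to 21,043; 21,059 present. Satisfied.
Vote: requires three-fifths of those present (21,059); 3/5 of 21059 = 12635.40, rounded up to 12636, so 12,636 needed; 18,872 in favor. Satisfied.

Valid — all requirements satisfied.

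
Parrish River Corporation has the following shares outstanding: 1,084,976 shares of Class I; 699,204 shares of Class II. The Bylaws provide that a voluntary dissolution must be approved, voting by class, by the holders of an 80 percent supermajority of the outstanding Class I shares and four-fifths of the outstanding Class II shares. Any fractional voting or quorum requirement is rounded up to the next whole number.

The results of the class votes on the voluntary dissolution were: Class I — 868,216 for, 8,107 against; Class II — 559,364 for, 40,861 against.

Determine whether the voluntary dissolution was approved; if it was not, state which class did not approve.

Approved — every class gave the required vote.

Class I: 4/5 of 1084976 = 867980.80, rounded up to 867981; 867,981 required, 868,216 in favor — approved.
Class II: 4/5 of 699204 = 559363.20, rounded up to 559364; 559,364 required, 559,364 in favor — approved.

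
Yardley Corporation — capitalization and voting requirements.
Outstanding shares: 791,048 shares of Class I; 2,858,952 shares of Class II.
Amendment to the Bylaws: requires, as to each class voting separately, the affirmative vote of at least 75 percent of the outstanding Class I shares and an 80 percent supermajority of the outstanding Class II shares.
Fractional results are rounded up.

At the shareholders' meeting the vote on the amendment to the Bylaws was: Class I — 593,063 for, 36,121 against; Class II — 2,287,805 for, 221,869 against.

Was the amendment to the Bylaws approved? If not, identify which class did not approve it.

Class I: 3/4 of 791048 = 593286; 593,286 required, 593,063 in favor — not approved.
Class II: 4/5 of 2858952 = 2287161.60, rounded up to 2287162; 2,287,162 required, 2,287,805 in favor — approved.

Not approved — the Class I shares did not give the required vote.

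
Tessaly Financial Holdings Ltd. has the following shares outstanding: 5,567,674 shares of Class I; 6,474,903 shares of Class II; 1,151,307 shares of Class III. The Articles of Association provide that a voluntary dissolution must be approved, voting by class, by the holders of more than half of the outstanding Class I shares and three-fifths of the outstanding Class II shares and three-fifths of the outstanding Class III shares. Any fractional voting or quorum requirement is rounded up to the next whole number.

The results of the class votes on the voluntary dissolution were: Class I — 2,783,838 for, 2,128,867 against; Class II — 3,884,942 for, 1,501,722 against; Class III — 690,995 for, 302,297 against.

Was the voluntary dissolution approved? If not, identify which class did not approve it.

Class I: a majority of 5567674 is 2783838; 2,783,838 required, 2,783,838 in favor — approved.
Class II: 3/5 of 6474903 = 3884941.80, rounded up to 3884942; 3,884,942 required, 3,884,942 in favor — approved.
Class III: 3/5 of 1151307 = 690784.20, rounded up to 690785; 690,785 required, 690,995 in favor — approved.

Approved — every class gave the required vote.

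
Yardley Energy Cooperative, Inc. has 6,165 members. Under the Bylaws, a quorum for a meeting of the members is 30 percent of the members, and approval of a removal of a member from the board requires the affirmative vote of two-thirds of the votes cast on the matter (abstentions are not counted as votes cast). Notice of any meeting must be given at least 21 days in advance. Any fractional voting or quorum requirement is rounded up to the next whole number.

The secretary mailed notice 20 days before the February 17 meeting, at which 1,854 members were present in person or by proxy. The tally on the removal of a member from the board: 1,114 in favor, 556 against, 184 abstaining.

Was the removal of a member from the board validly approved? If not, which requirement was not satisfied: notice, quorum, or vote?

Invalid — notice requirement not satisfied.

Notice: 20 days given; 21 required. Not satisfied.
Quorum: 30% of 6,165 = 1,849.50, rounded up to 1,850; 1,854 present. Satisfied.
Vote: requires two-thirds of the votes cast (1,854 − 184 abstaining = 1,670); 2/3 of 1670 = 1113.33, rounded up to 1114, so 1,114 needed; 1,114 in favor. Satisfied.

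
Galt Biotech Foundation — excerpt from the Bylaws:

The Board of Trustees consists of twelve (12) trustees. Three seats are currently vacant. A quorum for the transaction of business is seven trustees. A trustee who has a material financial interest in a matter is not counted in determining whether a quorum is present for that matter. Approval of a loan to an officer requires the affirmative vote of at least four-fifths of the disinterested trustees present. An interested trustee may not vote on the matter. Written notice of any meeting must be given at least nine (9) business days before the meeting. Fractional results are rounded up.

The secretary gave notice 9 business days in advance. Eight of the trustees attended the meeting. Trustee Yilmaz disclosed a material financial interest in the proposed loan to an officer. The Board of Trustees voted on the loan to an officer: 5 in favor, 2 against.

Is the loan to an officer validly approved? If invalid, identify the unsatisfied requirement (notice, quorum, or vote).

Notice: 9 business days given; 9 required (9 ≥ 9). Satisfied.
Quorum: 8 present, but the 1 interested trustee does not count, leaving 7. Quorum is 7. Satisfied.
Vote: the loan to an officer requires four-fifths of the disinterested trustees present (8 − 1 = 7). 4/5 of 7 = 5.60, rounded up to 6, so 6 affirmative votes are needed; 5 voted in favor. Not satisfied.

Invalid — vote requirement not satisfied.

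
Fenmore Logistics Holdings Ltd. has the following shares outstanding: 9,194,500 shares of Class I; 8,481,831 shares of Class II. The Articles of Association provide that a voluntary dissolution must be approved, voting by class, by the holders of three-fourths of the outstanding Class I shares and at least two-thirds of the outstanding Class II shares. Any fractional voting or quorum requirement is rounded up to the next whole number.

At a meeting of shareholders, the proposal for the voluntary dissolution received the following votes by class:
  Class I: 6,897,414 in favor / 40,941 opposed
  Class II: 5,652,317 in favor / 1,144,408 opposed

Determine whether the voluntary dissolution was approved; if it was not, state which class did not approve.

Class I: 3/4 of 9194500 = 6895875; 6,895,875 required, 6,897,414 in favor — approved.
Class II: 2/3 of 8481831 = 5654554; 5,654,554 required, 5,652,317 in favor — not approved.

Not approved — the Class II shares did not give the required vote.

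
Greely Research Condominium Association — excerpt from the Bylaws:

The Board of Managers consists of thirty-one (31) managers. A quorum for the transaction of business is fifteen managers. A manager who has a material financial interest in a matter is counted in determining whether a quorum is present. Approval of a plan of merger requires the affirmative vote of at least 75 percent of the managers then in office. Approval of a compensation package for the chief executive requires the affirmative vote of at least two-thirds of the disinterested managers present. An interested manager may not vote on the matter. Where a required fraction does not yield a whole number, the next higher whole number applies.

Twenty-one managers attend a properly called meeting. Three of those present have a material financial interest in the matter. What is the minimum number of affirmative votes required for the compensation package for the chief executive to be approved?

12

The compensation package for the chief executive requires two-thirds of the disinterested managers present (21 − 3 = 18).
2/3 of 18 = 12.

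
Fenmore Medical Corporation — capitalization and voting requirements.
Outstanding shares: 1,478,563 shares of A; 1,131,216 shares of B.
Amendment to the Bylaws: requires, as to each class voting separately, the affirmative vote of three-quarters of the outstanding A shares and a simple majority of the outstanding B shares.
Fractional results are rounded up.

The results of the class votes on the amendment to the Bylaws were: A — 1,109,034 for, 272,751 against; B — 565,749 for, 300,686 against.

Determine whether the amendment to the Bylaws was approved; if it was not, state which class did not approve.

A: 3/4 of 1478563 = 1108922.25, rounded up to 1108923; 1,108,923 required, 1,109,034 in favor — approved.
B: a majority of 1131216 is 565609; 565,609 required, 565,749 in favor — approved.

Approved — every class gave the required vote.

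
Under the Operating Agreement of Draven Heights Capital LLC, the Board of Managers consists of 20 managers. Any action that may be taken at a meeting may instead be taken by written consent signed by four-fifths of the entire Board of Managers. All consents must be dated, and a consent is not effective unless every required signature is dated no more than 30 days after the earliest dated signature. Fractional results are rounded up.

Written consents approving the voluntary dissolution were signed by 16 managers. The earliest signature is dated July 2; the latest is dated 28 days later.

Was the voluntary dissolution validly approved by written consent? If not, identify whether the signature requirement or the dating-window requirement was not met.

Signatures required: four-fifths of 20 — 4/5 of 20 = 16, so 16 needed; 16 signed. Sufficient.
Dating window: the latest signature is 28 days after the earliest; the limit is 30 days. Within the window.

Effective — both the signature and dating-window requirements are satisfied.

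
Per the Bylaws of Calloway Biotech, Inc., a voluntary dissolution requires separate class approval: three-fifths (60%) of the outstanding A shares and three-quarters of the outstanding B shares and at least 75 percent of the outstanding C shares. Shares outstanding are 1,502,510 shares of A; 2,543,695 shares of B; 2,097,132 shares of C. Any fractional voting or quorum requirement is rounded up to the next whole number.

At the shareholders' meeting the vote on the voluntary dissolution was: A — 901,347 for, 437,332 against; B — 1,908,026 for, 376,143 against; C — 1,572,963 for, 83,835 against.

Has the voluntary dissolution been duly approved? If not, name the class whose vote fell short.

A: 3/5 of 1502510 = 901506; 901,506 required, 901,347 in favor — not approved.
B: 3/4 of 2543695 = 1907771.25, rounded up to 1907772; 1,907,772 required, 1,908,026 in favor — approved.
C: 3/4 of 2097132 = 1572849; 1,572,849 required, 1,572,963 in favor — approved.

Not approved — the A shares did not give the required vote.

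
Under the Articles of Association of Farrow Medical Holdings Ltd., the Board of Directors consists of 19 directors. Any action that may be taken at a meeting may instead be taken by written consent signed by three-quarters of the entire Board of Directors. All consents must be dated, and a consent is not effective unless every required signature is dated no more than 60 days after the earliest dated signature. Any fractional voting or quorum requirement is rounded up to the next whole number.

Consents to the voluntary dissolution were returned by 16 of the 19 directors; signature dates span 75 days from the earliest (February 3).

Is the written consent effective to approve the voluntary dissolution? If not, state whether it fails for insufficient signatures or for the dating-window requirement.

Signatures required: three-quarters of 19 — 3/4 of 19 = 14.25, rounded up to 15, so 15 needed; 16 signed. Sufficient.
Dating window: the latest signature is 75 days after the earliest; the limit is 60 days. Outside the window.

Not effective — dating-window requirement not satisfied.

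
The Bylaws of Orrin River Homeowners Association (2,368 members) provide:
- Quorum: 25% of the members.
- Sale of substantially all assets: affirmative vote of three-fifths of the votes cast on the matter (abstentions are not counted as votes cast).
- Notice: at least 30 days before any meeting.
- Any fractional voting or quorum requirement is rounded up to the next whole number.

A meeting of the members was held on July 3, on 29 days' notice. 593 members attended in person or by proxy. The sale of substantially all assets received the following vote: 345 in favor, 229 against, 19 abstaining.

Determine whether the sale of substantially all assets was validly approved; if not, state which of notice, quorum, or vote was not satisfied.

Notice: 29 days given; 30 required. Not satisfied.
Quorum: 25% of 2,368 = 592; 593 present. Satisfied.
Vote: requires three-fifths of the votes cast (593 − 19 abstaining = 574); 3/5 of 574 = 344.40, rounded up to 345, so 345 needed; 345 in favor. Satisfied.

Invalid — notice requirement not satisfied.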